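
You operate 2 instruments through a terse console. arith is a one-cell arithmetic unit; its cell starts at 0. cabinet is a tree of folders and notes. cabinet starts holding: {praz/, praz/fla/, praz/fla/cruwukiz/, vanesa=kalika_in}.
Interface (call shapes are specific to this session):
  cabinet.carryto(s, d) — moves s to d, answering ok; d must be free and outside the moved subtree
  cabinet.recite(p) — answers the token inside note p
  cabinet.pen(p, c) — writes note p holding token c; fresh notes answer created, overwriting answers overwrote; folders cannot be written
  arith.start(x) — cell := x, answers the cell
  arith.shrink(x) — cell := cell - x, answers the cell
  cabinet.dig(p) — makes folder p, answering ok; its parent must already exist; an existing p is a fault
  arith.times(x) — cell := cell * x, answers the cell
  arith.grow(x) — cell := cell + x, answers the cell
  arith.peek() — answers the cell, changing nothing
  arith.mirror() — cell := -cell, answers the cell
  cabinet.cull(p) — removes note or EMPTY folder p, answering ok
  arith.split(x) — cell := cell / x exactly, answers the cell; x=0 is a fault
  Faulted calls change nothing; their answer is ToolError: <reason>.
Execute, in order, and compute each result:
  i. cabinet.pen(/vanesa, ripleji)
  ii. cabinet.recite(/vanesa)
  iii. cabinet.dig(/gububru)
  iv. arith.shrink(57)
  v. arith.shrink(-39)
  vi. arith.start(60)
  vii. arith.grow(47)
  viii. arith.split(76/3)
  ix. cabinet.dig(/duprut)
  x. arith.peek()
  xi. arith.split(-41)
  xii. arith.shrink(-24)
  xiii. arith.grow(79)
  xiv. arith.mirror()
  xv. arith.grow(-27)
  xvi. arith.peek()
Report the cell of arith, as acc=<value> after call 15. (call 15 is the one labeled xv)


Answer: acc=-404759/3116

Derivation:
Step: cabinet.pen[/vanesa; ripleji]
Result: overwrote
Step: cabinet.recite[/vanesa]
Result: ripleji
Step: cabinet.dig[/gububru]
Result: ok
Step: arith.shrink[57]
Result: -57
Step: arith.shrink[-39]
Result: -18
Step: arith.start[60]
Result: 60
Step: arith.grow[47]
Result: 107
Step: arith.split[76/3]
Result: 321/76
Step: cabinet.dig[/duprut]
Result: ok
Step: arith.peek[]
Result: 321/76
Step: arith.split[-41]
Result: -321/3116
Step: arith.shrink[-24]
Result: 74463/3116
Step: arith.grow[79]
Result: 320627/3116
Step: arith.mirror[]
Result: -320627/3116
Step: arith.grow[-27]
Result: -404759/3116
Step: arith.peek[]
Result: -404759/3116


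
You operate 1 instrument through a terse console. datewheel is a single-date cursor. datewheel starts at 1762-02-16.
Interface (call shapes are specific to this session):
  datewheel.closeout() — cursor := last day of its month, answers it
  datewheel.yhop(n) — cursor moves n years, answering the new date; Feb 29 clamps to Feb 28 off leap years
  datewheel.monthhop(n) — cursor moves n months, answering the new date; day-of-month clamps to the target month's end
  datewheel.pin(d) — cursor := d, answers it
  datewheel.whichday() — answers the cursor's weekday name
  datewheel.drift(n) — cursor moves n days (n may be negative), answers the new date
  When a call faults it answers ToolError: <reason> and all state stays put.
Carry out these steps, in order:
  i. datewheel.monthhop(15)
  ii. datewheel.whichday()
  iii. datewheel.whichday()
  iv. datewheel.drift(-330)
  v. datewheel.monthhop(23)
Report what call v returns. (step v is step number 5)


$ monthhop n→15
:: 1763-05-16
$ whichday
:: Monday
$ whichday
:: Monday
$ drift n→-330
:: 1762-06-20
$ monthhop n→23
:: 1764-05-20

Answer: 1764-05-20


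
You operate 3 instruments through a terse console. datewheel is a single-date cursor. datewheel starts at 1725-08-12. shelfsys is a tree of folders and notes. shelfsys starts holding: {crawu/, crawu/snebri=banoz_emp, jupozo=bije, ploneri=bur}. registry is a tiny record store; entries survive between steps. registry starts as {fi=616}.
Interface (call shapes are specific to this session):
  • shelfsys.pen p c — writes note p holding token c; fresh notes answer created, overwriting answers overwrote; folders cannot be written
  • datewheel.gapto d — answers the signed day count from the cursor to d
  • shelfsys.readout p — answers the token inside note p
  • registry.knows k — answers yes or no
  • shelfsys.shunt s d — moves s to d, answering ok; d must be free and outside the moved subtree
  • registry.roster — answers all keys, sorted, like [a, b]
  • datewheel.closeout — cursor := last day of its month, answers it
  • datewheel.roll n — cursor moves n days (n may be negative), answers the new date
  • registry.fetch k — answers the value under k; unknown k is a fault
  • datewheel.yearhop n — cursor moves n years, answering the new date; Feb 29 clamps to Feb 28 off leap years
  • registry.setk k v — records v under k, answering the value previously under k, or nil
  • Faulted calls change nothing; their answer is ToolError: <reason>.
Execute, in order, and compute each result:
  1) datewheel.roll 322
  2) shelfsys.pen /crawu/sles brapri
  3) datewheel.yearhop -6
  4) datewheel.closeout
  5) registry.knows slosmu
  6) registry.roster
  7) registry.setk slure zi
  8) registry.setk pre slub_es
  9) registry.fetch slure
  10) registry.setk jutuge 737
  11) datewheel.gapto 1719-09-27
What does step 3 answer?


CALL datewheel.roll[322]
RET  1726-06-30
CALL shelfsys.pen[/crawu/sles; brapri]
RET  created
CALL datewheel.yearhop[-6]
RET  1720-06-30
CALL datewheel.closeout[]
RET  1720-06-30
CALL registry.knows[slosmu]
RET  no
CALL registry.roster[]
RET  [fi]
CALL registry.setk[slure; zi]
RET  nil
CALL registry.setk[pre; slub_es]
RET  nil
CALL registry.fetch[slure]
RET  zi
CALL registry.setk[jutuge; 737]
RET  nil
CALL datewheel.gapto[1719-09-27]
RET  -277

Answer: 1720-06-30


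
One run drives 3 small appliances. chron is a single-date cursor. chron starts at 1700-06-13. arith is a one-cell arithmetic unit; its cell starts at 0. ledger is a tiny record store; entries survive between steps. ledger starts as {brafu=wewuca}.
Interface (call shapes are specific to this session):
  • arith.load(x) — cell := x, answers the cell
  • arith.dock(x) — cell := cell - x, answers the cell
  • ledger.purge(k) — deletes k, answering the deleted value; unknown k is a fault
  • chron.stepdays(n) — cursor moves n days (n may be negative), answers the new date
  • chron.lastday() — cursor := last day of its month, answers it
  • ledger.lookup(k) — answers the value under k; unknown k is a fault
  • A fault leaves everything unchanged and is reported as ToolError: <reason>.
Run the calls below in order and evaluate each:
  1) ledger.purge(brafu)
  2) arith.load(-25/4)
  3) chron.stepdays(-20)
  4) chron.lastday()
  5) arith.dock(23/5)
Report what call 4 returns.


Answer: 1700-05-31

Derivation:
# 1. ledger.purge(k→brafu) -> wewuca
# 2. arith.load(x→-25/4) -> -25/4
# 3. chron.stepdays(n→-20) -> 1700-05-24
# 4. chron.lastday() -> 1700-05-31
# 5. arith.dock(x→23/5) -> -217/20


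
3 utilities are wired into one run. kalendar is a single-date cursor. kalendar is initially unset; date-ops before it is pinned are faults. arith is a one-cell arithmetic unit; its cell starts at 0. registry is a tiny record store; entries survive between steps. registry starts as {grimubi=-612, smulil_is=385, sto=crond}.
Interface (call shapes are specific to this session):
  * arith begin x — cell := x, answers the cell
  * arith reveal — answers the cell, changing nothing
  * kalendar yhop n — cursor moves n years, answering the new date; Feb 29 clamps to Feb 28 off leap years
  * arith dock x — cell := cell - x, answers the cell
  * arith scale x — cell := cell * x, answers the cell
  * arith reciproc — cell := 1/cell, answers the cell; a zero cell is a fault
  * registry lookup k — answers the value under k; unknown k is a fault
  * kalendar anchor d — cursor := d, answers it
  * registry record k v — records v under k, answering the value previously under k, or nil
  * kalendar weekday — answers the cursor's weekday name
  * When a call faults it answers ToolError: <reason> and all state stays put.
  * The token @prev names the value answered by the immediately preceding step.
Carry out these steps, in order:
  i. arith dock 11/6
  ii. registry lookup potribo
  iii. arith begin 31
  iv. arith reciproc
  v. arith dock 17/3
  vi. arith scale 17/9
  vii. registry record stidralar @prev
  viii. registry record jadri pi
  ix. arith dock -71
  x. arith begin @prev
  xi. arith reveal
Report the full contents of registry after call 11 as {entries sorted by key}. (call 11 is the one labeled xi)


-> arith dock(x→11/6)
<- -11/6
-> registry lookup(k→potribo)
<- ToolError: no such key potribo
-> arith begin(x→31)
<- 31
-> arith reciproc()
<- 1/31
-> arith dock(x→17/3)
<- -524/93
-> arith scale(x→17/9)
<- -8908/837
-> registry record(k→stidralar, v→@prev)
<- nil
-> registry record(k→jadri, v→pi)
<- nil
-> arith dock(x→-71)
<- 50519/837
-> arith begin(x→@prev)
<- 50519/837
-> arith reveal()
<- 50519/837

Answer: {grimubi=-612, jadri=pi, smulil_is=385, stidralar=-8908/837, sto=crond}


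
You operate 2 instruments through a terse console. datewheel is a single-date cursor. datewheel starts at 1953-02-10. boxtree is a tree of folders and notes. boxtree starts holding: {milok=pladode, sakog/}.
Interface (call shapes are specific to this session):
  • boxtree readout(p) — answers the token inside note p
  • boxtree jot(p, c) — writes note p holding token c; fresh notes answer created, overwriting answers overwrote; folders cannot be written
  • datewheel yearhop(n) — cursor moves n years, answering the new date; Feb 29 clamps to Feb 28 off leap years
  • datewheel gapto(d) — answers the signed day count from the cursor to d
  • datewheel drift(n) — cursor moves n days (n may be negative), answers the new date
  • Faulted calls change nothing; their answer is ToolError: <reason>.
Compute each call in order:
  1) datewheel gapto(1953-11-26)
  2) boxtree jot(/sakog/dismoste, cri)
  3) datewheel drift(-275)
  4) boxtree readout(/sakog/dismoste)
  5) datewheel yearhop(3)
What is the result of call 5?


Answer: 1955-05-11

Derivation:
I call datewheel gapto(d='1953-11-26'), giving 289.
Next I call boxtree jot(p='/sakog/dismoste', c='cri'), — result: created.
Calling datewheel drift(n='-275'), and get 1952-05-11.
Calling boxtree readout(p='/sakog/dismoste'): cri.
Invoking datewheel yearhop(n='3'), giving 1955-05-11.


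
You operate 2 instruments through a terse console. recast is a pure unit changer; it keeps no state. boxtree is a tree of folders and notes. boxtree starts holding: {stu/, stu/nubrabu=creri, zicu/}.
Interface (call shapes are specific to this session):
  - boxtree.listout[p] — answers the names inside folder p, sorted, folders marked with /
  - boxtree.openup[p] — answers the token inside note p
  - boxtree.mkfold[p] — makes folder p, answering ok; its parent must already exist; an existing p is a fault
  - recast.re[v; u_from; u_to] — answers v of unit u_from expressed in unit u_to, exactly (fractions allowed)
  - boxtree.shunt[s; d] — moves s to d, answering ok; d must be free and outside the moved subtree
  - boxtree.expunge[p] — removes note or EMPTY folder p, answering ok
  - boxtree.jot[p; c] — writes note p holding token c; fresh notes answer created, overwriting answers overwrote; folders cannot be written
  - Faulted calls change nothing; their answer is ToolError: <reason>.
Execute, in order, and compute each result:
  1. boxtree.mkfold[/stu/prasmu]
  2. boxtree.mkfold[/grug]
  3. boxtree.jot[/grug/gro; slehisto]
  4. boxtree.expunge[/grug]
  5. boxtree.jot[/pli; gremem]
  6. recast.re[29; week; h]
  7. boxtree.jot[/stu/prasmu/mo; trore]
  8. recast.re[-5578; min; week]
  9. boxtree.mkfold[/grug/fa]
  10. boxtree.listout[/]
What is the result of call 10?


Using boxtree.mkfold passing p→/stu/prasmu, which returns ok.
I run boxtree.mkfold passing p→/grug, and observe ok.
Next I call boxtree.jot passing p→/grug/gro, c→slehisto: created.
I call boxtree.expunge passing p→/grug: ToolError: not empty.
Calling boxtree.jot passing p→/pli, c→gremem, giving created.
I run recast.re passing v→29, u_from→week, u_to→h, and get 4872.
Then boxtree.jot passing p→/stu/prasmu/mo, c→trore, — result: created.
Calling recast.re passing v→-5578, u_from→min, u_to→week: -2789/5040.
I try boxtree.mkfold passing p→/grug/fa, and get ok.
I try boxtree.listout passing p→/, and observe [grug/, pli, stu/, zicu/].

Answer: [grug/, pli, stu/, zicu/]


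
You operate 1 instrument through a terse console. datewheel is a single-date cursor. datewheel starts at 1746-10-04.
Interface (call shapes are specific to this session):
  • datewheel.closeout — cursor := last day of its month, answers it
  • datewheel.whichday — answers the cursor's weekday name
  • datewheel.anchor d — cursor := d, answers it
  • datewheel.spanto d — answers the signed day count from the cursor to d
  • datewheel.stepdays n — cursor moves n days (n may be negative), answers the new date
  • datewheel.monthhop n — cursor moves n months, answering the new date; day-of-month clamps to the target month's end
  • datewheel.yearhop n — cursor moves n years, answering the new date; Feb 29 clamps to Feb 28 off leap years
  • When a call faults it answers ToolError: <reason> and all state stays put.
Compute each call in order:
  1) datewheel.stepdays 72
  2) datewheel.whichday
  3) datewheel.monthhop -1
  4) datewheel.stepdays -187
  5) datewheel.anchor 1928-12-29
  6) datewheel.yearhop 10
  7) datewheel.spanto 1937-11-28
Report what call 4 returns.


Then datewheel.stepdays using n: 72, and observe 1746-12-15.
Now I run datewheel.whichday, and see Thursday.
Calling datewheel.monthhop using n: -1, yielding 1746-11-15.
Then datewheel.stepdays using n: -187, which returns 1746-05-12.
I invoke datewheel.anchor using d: 1928-12-29: 1928-12-29.
Next I call datewheel.yearhop using n: 10, → 1938-12-29.
I use datewheel.spanto using d: 1937-11-28, → -396.

Answer: 1746-05-12


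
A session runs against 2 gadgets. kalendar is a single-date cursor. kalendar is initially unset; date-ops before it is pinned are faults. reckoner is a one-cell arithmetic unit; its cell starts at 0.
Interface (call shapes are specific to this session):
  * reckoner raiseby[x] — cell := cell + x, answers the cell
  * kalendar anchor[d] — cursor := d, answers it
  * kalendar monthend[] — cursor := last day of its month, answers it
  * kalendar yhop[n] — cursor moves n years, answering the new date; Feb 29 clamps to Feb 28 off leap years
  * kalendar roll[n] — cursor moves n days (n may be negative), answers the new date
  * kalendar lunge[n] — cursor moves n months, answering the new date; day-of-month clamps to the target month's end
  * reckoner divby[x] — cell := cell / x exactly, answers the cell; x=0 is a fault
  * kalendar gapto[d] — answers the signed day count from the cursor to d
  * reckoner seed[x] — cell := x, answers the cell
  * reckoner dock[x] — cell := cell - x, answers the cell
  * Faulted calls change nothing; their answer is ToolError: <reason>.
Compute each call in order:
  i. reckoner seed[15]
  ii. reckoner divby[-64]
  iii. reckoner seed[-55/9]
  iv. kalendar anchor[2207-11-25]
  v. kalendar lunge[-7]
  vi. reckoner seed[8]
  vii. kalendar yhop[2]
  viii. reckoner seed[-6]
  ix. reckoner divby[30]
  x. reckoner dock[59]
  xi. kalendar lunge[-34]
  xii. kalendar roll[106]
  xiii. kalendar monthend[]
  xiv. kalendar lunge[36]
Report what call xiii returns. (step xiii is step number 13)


·→ reckoner seed(x→15)
·← 15
·→ reckoner divby(x→-64)
·← -15/64
·→ reckoner seed(x→-55/9)
·← -55/9
·→ kalendar anchor(d→2207-11-25)
·← 2207-11-25
·→ kalendar lunge(n→-7)
·← 2207-04-25
·→ reckoner seed(x→8)
·← 8
·→ kalendar yhop(n→2)
·← 2209-04-25
·→ reckoner seed(x→-6)
·← -6
·→ reckoner divby(x→30)
·← -1/5
·→ reckoner dock(x→59)
·← -296/5
·→ kalendar lunge(n→-34)
·← 2206-06-25
·→ kalendar roll(n→106)
·← 2206-10-09
·→ kalendar monthend()
·← 2206-10-31
·→ kalendar lunge(n→36)
·← 2209-10-31

Answer: 2206-10-31


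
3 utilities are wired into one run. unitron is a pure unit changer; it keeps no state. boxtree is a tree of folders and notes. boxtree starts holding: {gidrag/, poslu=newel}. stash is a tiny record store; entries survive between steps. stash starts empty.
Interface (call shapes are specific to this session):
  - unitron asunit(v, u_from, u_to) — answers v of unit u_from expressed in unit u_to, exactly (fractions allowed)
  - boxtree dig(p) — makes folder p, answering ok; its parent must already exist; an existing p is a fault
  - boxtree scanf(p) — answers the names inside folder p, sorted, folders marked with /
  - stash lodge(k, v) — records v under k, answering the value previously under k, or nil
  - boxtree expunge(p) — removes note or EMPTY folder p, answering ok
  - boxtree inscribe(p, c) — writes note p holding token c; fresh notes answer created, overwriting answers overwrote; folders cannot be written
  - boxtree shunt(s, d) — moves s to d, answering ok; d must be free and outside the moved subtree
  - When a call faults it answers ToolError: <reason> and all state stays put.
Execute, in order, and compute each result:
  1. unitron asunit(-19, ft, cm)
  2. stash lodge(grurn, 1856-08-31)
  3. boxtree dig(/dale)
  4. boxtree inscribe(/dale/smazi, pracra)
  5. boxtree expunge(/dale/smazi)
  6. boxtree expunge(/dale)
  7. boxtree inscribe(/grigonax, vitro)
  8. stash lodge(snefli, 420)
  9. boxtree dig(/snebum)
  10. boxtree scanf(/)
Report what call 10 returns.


Do: unitron asunit[-19; ft; cm]
See: -14478/25
Do: stash lodge[grurn; 1856-08-31]
See: nil
Do: boxtree dig[/dale]
See: ok
Do: boxtree inscribe[/dale/smazi; pracra]
See: created
Do: boxtree expunge[/dale/smazi]
See: ok
Do: boxtree expunge[/dale]
See: ok
Do: boxtree inscribe[/grigonax; vitro]
See: created
Do: stash lodge[snefli; 420]
See: nil
Do: boxtree dig[/snebum]
See: ok
Do: boxtree scanf[/]
See: [gidrag/, grigonax, poslu, snebum/]

Answer: [gidrag/, grigonax, poslu, snebum/]


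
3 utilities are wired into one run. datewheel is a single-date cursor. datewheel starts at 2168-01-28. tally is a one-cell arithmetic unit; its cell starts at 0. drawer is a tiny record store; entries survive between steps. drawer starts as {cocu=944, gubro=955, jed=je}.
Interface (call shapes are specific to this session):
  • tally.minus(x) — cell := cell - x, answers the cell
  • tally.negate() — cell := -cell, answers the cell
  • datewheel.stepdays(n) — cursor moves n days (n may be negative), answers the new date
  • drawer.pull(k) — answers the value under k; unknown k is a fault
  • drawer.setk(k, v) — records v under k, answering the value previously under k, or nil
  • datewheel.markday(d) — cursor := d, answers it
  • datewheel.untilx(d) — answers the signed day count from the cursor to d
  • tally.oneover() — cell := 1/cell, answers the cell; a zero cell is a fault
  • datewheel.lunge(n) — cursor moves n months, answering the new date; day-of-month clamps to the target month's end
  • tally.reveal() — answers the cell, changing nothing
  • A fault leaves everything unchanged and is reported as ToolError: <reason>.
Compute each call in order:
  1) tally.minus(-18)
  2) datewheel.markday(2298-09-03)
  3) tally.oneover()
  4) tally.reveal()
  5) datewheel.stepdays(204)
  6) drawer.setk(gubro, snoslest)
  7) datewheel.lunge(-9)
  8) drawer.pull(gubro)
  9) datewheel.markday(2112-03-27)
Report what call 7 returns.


Answer: 2298-06-26

Derivation:
% tally.minus x: -18
  18
% datewheel.markday d: 2298-09-03
  2298-09-03
% tally.oneover
  1/18
% tally.reveal
  1/18
% datewheel.stepdays n: 204
  2299-03-26
% drawer.setk k: gubro v: snoslest
  955
% datewheel.lunge n: -9
  2298-06-26
% drawer.pull k: gubro
  snoslest
% datewheel.markday d: 2112-03-27
  2112-03-27


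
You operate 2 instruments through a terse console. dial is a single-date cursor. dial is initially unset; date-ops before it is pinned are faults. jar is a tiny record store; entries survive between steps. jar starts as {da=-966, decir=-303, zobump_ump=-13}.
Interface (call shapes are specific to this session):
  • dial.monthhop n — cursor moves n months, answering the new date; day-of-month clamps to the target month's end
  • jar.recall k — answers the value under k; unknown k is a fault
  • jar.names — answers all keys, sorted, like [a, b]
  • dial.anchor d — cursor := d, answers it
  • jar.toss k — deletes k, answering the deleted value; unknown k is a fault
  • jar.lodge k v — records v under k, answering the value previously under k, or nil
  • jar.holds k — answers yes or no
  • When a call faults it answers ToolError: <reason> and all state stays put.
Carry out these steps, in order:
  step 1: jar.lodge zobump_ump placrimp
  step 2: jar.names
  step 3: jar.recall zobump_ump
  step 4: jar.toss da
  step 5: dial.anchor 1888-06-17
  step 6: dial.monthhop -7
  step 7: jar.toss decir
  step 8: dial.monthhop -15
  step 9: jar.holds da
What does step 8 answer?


! 1. lodge(k: zobump_ump, v: placrimp) => -13
! 2. names() => [da, decir, zobump_ump]
! 3. recall(k: zobump_ump) => placrimp
! 4. toss(k: da) => -966
! 5. anchor(d: 1888-06-17) => 1888-06-17
! 6. monthhop(n: -7) => 1887-11-17
! 7. toss(k: decir) => -303
! 8. monthhop(n: -15) => 1886-08-17
! 9. holds(k: da) => no

Answer: 1886-08-17


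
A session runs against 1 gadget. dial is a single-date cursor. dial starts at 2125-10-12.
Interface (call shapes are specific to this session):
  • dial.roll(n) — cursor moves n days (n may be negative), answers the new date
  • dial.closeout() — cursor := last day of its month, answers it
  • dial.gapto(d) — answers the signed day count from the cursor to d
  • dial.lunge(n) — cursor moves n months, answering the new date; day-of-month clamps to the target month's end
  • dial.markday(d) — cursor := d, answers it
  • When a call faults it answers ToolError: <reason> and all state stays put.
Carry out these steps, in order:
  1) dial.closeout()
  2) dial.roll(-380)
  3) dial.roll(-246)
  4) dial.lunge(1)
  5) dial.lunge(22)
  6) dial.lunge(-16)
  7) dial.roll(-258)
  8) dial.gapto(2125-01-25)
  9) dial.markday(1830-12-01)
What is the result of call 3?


Answer: 2124-02-13

Derivation:
>>> closeout
:: 2125-10-31
>>> roll n: -380
:: 2124-10-16
>>> roll n: -246
:: 2124-02-13
>>> lunge n: 1
:: 2124-03-13
>>> lunge n: 22
:: 2126-01-13
>>> lunge n: -16
:: 2124-09-13
>>> roll n: -258
:: 2123-12-30
>>> gapto d: 2125-01-25
:: 392
>>> markday d: 1830-12-01
:: 1830-12-01


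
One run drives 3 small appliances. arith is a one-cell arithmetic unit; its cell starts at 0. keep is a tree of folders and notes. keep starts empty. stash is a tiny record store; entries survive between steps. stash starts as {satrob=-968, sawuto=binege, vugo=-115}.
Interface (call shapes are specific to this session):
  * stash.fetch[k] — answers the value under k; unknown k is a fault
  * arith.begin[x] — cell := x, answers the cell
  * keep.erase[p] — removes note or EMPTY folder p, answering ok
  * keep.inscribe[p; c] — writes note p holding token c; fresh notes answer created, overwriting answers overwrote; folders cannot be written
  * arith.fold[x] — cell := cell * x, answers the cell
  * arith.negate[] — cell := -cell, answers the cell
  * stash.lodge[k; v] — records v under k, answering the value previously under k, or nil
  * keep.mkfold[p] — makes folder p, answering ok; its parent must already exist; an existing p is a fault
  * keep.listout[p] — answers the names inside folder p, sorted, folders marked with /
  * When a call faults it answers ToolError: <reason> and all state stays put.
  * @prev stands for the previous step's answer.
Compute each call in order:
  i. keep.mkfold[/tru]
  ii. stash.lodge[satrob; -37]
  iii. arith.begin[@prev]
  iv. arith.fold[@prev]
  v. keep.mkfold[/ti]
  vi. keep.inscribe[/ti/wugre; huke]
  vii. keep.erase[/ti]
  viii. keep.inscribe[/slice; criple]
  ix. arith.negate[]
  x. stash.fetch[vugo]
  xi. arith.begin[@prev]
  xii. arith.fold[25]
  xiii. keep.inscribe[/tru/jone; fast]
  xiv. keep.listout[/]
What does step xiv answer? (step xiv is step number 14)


! keep.mkfold(p=/tru) : ok
! stash.lodge(k=satrob, v=-37) : -968
! arith.begin(x=@prev) : -968
! arith.fold(x=@prev) : 937024
! keep.mkfold(p=/ti) : ok
! keep.inscribe(p=/ti/wugre, c=huke) : created
! keep.erase(p=/ti) : ToolError: not empty
! keep.inscribe(p=/slice, c=criple) : created
! arith.negate() : -937024
! stash.fetch(k=vugo) : -115
! arith.begin(x=@prev) : -115
! arith.fold(x=25) : -2875
! keep.inscribe(p=/tru/jone, c=fast) : created
! keep.listout(p=/) : [slice, ti/, tru/]

Answer: [slice, ti/, tru/]


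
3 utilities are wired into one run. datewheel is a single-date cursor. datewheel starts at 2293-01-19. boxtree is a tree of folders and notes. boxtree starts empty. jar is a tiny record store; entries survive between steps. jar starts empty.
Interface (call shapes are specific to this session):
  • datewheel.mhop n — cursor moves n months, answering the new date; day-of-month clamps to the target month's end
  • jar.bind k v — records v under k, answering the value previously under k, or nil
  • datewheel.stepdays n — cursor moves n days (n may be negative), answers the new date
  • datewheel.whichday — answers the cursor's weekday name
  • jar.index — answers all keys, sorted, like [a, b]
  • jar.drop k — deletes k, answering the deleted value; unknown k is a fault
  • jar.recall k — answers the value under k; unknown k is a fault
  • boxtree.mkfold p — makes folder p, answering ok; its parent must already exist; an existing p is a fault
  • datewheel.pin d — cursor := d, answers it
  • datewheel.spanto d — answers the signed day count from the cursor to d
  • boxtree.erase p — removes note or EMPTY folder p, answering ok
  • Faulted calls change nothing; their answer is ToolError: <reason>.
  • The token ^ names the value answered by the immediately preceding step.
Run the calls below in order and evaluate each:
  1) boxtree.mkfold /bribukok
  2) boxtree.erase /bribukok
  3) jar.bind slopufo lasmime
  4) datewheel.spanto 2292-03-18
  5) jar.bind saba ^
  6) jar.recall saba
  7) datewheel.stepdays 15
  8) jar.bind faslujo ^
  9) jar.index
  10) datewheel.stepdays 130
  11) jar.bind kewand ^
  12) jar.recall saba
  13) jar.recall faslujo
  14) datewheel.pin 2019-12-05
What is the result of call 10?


Answer: 2293-06-13

Derivation:
>> boxtree.mkfold(p='/bribukok')
<< ok
>> boxtree.erase(p='/bribukok')
<< ok
>> jar.bind(k='slopufo', v='lasmime')
<< nil
>> datewheel.spanto(d='2292-03-18')
<< -307
>> jar.bind(k='saba', v='^')
<< nil
>> jar.recall(k='saba')
<< -307
>> datewheel.stepdays(n='15')
<< 2293-02-03
>> jar.bind(k='faslujo', v='^')
<< nil
>> jar.index()
<< [faslujo, saba, slopufo]
>> datewheel.stepdays(n='130')
<< 2293-06-13
>> jar.bind(k='kewand', v='^')
<< nil
>> jar.recall(k='saba')
<< -307
>> jar.recall(k='faslujo')
<< 2293-02-03
>> datewheel.pin(d='2019-12-05')
<< 2019-12-05


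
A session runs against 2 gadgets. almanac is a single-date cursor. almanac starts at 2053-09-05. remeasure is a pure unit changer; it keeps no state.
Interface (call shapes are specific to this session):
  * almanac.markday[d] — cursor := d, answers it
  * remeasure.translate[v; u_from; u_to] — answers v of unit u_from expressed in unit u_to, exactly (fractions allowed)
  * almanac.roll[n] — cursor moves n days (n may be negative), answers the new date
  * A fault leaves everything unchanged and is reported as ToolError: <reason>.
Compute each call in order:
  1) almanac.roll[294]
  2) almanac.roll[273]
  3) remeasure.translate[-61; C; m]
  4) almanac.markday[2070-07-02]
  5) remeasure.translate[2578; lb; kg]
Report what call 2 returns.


Answer: 2055-03-26

Derivation:
% almanac.roll n='294'
:: 2054-06-26
% almanac.roll n='273'
:: 2055-03-26
% remeasure.translate v='-61' u_from='C' u_to='m'
:: ToolError: incompatible units
% almanac.markday d='2070-07-02'
:: 2070-07-02
% remeasure.translate v='2578' u_from='lb' u_to='kg'
:: 58468056493/50000000


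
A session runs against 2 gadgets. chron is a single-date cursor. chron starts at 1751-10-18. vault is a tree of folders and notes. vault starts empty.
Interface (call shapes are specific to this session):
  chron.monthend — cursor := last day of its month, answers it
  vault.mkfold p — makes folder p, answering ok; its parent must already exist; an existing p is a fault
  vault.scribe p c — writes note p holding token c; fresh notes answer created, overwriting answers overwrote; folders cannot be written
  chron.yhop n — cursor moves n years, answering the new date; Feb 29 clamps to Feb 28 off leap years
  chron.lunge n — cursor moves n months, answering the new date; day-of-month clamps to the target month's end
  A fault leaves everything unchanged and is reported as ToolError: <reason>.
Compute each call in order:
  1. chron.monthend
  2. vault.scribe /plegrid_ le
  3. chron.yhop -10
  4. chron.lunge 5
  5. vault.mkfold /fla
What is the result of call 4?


==> chron.monthend()
<== 1751-10-31
==> vault.scribe(/plegrid_, le)
<== created
==> chron.yhop(-10)
<== 1741-10-31
==> chron.lunge(5)
<== 1742-03-31
==> vault.mkfold(/fla)
<== ok

Answer: 1742-03-31


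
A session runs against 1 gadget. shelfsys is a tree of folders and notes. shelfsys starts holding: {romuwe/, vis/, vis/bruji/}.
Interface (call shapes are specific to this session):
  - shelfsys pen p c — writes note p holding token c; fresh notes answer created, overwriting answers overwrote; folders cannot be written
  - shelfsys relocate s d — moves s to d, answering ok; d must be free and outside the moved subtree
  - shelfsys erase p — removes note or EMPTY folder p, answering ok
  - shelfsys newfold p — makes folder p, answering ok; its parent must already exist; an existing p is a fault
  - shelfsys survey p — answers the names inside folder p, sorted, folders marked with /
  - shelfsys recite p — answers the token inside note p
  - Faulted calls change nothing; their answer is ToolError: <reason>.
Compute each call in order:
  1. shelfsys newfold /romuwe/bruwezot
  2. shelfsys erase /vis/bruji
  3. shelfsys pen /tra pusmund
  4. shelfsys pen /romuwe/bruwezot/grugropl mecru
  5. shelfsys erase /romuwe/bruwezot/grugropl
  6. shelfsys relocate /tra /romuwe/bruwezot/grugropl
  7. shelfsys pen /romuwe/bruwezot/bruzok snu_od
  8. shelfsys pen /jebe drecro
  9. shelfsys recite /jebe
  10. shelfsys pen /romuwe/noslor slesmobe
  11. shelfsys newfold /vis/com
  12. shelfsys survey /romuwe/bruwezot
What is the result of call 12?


Answer: [bruzok, grugropl]

Derivation:
→ shelfsys newfold(p='/romuwe/bruwezot')
← ok
→ shelfsys erase(p='/vis/bruji')
← ok
→ shelfsys pen(p='/tra', c='pusmund')
← created
→ shelfsys pen(p='/romuwe/bruwezot/grugropl', c='mecru')
← created
→ shelfsys erase(p='/romuwe/bruwezot/grugropl')
← ok
→ shelfsys relocate(s='/tra', d='/romuwe/bruwezot/grugropl')
← ok
→ shelfsys pen(p='/romuwe/bruwezot/bruzok', c='snu_od')
← created
→ shelfsys pen(p='/jebe', c='drecro')
← created
→ shelfsys recite(p='/jebe')
← drecro
→ shelfsys pen(p='/romuwe/noslor', c='slesmobe')
← created
→ shelfsys newfold(p='/vis/com')
← ok
→ shelfsys survey(p='/romuwe/bruwezot')
← [bruzok, grugropl]


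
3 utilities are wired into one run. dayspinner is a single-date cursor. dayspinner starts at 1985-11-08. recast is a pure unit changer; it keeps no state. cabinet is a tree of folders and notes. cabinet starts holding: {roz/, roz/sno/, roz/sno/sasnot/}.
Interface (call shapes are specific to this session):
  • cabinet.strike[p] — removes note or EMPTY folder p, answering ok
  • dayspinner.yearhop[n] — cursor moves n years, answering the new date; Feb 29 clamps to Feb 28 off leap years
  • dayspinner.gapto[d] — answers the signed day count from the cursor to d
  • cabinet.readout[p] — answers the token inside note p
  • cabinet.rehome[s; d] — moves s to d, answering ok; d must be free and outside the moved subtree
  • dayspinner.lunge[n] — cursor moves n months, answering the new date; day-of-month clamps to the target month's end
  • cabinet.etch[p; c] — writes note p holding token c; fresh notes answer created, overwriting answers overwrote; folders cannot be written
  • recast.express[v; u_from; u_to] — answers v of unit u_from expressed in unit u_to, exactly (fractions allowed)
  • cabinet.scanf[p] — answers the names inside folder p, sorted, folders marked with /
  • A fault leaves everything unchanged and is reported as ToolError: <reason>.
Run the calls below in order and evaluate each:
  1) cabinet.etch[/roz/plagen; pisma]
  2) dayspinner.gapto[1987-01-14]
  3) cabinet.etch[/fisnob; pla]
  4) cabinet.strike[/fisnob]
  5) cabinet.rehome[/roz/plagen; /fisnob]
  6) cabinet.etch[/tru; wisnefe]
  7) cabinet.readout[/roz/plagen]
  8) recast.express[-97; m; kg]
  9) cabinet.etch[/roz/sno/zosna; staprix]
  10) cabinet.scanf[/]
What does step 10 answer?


>> etch(p=/roz/plagen, c=pisma)
<< created
>> gapto(d=1987-01-14)
<< 432
>> etch(p=/fisnob, c=pla)
<< created
>> strike(p=/fisnob)
<< ok
>> rehome(s=/roz/plagen, d=/fisnob)
<< ok
>> etch(p=/tru, c=wisnefe)
<< created
>> readout(p=/roz/plagen)
<< ToolError: not found
>> express(v=-97, u_from=m, u_to=kg)
<< ToolError: incompatible units
>> etch(p=/roz/sno/zosna, c=staprix)
<< created
>> scanf(p=/)
<< [fisnob, roz/, tru]

Answer: [fisnob, roz/, tru]


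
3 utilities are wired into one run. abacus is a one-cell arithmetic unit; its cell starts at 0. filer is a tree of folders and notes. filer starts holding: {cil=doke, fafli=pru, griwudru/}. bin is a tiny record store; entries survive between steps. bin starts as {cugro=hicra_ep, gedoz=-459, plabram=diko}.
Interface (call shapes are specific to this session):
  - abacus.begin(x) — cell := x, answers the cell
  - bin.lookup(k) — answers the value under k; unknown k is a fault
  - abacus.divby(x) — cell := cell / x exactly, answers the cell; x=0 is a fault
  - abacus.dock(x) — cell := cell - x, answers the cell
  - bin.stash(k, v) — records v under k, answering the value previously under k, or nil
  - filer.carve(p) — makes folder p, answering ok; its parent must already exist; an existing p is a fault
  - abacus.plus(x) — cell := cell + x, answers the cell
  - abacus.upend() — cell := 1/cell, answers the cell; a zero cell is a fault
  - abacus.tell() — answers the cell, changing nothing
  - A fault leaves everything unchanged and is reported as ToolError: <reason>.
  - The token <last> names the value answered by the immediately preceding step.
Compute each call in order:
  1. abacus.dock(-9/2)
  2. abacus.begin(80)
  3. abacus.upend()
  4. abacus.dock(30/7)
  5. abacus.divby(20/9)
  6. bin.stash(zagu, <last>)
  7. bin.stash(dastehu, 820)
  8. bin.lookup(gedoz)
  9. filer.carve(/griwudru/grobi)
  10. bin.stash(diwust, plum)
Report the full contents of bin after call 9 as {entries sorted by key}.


Answer: {cugro=hicra_ep, dastehu=820, gedoz=-459, plabram=diko, zagu=-21537/11200}

Derivation:
% dock x=-9/2
[out] 9/2
% begin x=80
[out] 80
% upend
[out] 1/80
% dock x=30/7
[out] -2393/560
% divby x=20/9
[out] -21537/11200
% stash k=zagu v=<last>
[out] nil
% stash k=dastehu v=820
[out] nil
% lookup k=gedoz
[out] -459
% carve p=/griwudru/grobi
[out] ok
% stash k=diwust v=plum
[out] nil


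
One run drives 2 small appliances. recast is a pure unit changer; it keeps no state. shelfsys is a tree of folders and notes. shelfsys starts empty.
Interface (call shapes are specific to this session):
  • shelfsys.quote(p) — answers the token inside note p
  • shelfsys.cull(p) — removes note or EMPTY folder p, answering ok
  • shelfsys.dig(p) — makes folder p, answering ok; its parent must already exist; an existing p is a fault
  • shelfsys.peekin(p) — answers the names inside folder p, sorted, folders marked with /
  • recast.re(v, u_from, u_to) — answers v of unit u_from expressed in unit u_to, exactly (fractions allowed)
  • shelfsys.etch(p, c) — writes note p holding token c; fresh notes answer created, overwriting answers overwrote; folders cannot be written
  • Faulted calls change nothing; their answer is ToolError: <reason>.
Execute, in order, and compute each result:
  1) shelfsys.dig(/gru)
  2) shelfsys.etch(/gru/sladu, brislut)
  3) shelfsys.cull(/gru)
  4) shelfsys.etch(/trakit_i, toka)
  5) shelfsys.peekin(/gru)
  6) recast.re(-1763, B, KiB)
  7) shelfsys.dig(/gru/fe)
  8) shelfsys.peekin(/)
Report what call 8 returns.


Answer: [gru/, trakit_i]

Derivation:
I call shelfsys.dig on p='/gru', → ok.
I invoke shelfsys.etch on p='/gru/sladu', c='brislut', which returns created.
I try shelfsys.cull on p='/gru', and get ToolError: not empty.
I run shelfsys.etch on p='/trakit_i', c='toka', and see created.
I call shelfsys.peekin on p='/gru', and get [sladu].
Calling recast.re on v='-1763', u_from='B', u_to='KiB': -1763/1024.
Using shelfsys.dig on p='/gru/fe', and get ok.
Next I call shelfsys.peekin on p='/', and get [gru/, trakit_i].


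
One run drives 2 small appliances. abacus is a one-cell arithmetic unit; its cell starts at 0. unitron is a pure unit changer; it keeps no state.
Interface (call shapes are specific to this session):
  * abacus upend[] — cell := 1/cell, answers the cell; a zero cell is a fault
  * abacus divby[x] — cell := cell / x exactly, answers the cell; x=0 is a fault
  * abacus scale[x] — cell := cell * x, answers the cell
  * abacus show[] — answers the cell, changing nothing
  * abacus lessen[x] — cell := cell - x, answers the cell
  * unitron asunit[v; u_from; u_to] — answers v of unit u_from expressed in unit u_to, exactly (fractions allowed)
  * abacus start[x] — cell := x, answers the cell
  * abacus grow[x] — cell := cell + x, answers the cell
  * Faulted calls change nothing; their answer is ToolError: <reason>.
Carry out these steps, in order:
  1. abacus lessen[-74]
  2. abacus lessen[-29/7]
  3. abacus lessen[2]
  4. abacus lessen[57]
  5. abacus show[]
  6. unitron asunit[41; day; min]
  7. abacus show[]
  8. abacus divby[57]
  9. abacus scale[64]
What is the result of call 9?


Answer: 8576/399

Derivation:
# abacus lessen(x='-74') -> 74
# abacus lessen(x='-29/7') -> 547/7
# abacus lessen(x='2') -> 533/7
# abacus lessen(x='57') -> 134/7
# abacus show() -> 134/7
# unitron asunit(v='41', u_from='day', u_to='min') -> 59040
# abacus show() -> 134/7
# abacus divby(x='57') -> 134/399
# abacus scale(x='64') -> 8576/399


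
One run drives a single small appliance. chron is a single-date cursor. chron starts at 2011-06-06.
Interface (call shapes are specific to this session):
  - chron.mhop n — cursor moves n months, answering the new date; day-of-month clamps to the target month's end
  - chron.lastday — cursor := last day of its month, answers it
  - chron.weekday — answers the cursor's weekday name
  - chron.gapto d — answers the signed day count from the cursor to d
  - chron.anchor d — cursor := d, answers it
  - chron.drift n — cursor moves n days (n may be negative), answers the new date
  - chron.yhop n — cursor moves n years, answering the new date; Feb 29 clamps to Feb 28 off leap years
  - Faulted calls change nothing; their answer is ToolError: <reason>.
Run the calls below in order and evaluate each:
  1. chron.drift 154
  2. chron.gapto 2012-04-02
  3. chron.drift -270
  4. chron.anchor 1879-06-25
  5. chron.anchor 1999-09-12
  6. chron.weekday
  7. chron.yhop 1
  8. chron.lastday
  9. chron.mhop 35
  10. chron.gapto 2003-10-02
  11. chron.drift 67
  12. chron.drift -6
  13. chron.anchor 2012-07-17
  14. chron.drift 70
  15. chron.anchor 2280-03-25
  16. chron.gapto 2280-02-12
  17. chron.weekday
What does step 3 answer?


Answer: 2011-02-10

Derivation:
I invoke drift(n='154'), which returns 2011-11-07.
I run gapto(d='2012-04-02'), and get 147.
Next I call drift(n='-270'), — result: 2011-02-10.
Calling anchor(d='1879-06-25'), which returns 1879-06-25.
Then anchor(d='1999-09-12'): 1999-09-12.
Next I call weekday, giving Sunday.
Invoking yhop(n='1'), and observe 2000-09-12.
Next I call lastday, yielding 2000-09-30.
Using mhop(n='35'), and get 2003-08-30.
Invoking gapto(d='2003-10-02'), and see 33.
Calling drift(n='67'), giving 2003-11-05.
I call drift(n='-6'), — result: 2003-10-30.
Next I call anchor(d='2012-07-17'), giving 2012-07-17.
I invoke drift(n='70'), and observe 2012-09-25.
I run anchor(d='2280-03-25'), which returns 2280-03-25.
Using gapto(d='2280-02-12'), which returns -42.
I try weekday(), — result: Thursday.
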